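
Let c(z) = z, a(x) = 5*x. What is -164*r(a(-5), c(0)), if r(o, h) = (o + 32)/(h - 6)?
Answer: 574/3 ≈ 191.33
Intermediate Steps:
r(o, h) = (32 + o)/(-6 + h)
-164*r(a(-5), c(0)) = -164*(32 + 5*(-5))/(-6 + 0) = -164*(32 - 25)/(-6) = -(-82)*7/3 = -164*(-7/6) = 574/3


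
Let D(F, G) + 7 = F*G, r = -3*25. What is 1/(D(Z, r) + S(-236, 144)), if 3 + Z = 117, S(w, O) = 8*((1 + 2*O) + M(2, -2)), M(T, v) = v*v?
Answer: -1/6213 ≈ -0.00016095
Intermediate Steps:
M(T, v) = v**2
S(w, O) = 40 + 16*O (S(w, O) = 8*((1 + 2*O) + (-2)**2) = 8*((1 + 2*O) + 4) = 8*(5 + 2*O) = 40 + 16*O)
Z = 114 (Z = -3 + 117 = 114)
r = -75
D(F, G) = -7 + F*G
1/(D(Z, r) + S(-236, 144)) = 1/((-7 + 114*(-75)) + (40 + 16*144)) = 1/((-7 - 8550) + (40 + 2304)) = 1/(-8557 + 2344) = 1/(-6213) = -1/6213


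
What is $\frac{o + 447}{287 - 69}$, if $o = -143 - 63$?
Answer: $\frac{241}{218} \approx 1.1055$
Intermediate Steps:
$o = -206$ ($o = -143 - 63 = -206$)
$\frac{o + 447}{287 - 69} = \frac{-206 + 447}{287 - 69} = \frac{241}{218}$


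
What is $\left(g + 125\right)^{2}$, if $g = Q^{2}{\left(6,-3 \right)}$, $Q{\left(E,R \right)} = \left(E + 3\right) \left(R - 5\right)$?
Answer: $28185481$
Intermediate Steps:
$Q{\left(E,R \right)} = \left(-5 + R\right) \left(3 + E\right)$ ($Q{\left(E,R \right)} = \left(3 + E\right) \left(-5 + R\right) = \left(-5 + R\right) \left(3 + E\right)$)
$g = 5184$ ($g = \left(-15 - 30 + 3 \left(-3\right) + 6 \left(-3\right)\right)^{2} = \left(-15 - 30 - 9 - 18\right)^{2} = \left(-72\right)^{2} = 5184$)
$\left(g + 125\right)^{2} = \left(5184 + 125\right)^{2} = 5309^{2} = 28185481$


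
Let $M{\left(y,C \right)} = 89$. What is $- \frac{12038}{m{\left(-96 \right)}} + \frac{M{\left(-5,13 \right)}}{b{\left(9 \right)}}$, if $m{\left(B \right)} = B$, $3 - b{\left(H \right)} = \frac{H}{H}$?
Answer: $\frac{8155}{48} \approx 169.9$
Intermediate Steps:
$b{\left(H \right)} = 2$ ($b{\left(H \right)} = 3 - \frac{H}{H} = 3 - 1 = 2$)
$- \frac{12038}{m{\left(-96 \right)}} + \frac{M{\left(-5,13 \right)}}{b{\left(9 \right)}} = - \frac{12038}{-96} + \frac{89}{2} = \left(-12038\right) \left(- \frac{1}{96}\right) + 89 \cdot \frac{1}{2} = \frac{6019}{48} + \frac{89}{2} = \frac{8155}{48}$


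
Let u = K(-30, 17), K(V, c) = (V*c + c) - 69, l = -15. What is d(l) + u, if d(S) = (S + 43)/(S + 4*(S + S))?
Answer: -75898/135 ≈ -562.21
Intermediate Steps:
K(V, c) = -69 + c + V*c (K(V, c) = (c + V*c) - 69 = -69 + c + V*c)
u = -562 (u = -69 + 17 - 30*17 = -69 + 17 - 510 = -562)
d(S) = (43 + S)/(9*S) (d(S) = (43 + S)/(S + 4*(2*S)) = (43 + S)/(S + 8*S) = (43 + S)/((9*S)) = (43 + S)*(1/(9*S)) = (43 + S)/(9*S))
d(l) + u = (⅑)*(43 - 15)/(-15) - 562 = (⅑)*(-1/15)*28 - 562 = -28/135 - 562 = -75898/135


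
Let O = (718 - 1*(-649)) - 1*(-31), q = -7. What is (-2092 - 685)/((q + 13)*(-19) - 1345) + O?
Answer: 2042459/1459 ≈ 1399.9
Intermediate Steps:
O = 1398 (O = (718 + 649) + 31 = 1367 + 31 = 1398)
(-2092 - 685)/((q + 13)*(-19) - 1345) + O = (-2092 - 685)/((-7 + 13)*(-19) - 1345) + 1398 = -2777/(6*(-19) - 1345) + 1398 = -2777/(-114 - 1345) + 1398 = -2777/(-1459) + 1398 = -2777*(-1/1459) + 1398 = 2777/1459 + 1398 = 2042459/1459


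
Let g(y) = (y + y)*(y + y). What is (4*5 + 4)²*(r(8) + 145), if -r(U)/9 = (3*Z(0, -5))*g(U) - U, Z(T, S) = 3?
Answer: -11818944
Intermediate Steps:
g(y) = 4*y² (g(y) = (2*y)*(2*y) = 4*y²)
r(U) = -324*U² + 9*U (r(U) = -9*((3*3)*(4*U²) - U) = -9*(9*(4*U²) - U) = -9*(36*U² - U) = -9*(-U + 36*U²) = -324*U² + 9*U)
(4*5 + 4)²*(r(8) + 145) = (4*5 + 4)²*(9*8*(1 - 36*8) + 145) = (20 + 4)²*(9*8*(1 - 288) + 145) = 24²*(9*8*(-287) + 145) = 576*(-20664 + 145) = 576*(-20519) = -11818944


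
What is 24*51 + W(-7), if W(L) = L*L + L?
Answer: 1266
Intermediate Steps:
W(L) = L + L² (W(L) = L² + L = L + L²)
24*51 + W(-7) = 24*51 - 7*(1 - 7) = 1224 - 7*(-6) = 1224 + 42 = 1266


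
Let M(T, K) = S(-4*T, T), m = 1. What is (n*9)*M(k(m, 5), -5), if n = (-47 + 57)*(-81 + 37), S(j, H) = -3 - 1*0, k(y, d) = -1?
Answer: 11880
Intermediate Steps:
S(j, H) = -3 (S(j, H) = -3 + 0 = -3)
n = -440 (n = 10*(-44) = -440)
M(T, K) = -3
(n*9)*M(k(m, 5), -5) = -440*9*(-3) = -3960*(-3) = 11880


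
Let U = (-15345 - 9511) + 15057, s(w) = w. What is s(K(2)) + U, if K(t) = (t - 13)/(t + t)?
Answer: -39207/4 ≈ -9801.8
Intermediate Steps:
K(t) = (-13 + t)/(2*t) (K(t) = (-13 + t)/((2*t)) = (-13 + t)*(1/(2*t)) = (-13 + t)/(2*t))
U = -9799 (U = -24856 + 15057 = -9799)
s(K(2)) + U = (½)*(-13 + 2)/2 - 9799 = (½)*(½)*(-11) - 9799 = -11/4 - 9799 = -39207/4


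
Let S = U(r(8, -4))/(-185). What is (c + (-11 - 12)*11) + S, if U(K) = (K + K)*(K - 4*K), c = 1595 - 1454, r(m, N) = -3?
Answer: -20666/185 ≈ -111.71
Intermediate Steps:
c = 141
U(K) = -6*K² (U(K) = (2*K)*(-3*K) = -6*K²)
S = 54/185 (S = -6*(-3)²/(-185) = -6*9*(-1/185) = -54*(-1/185) = 54/185 ≈ 0.29189)
(c + (-11 - 12)*11) + S = (141 + (-11 - 12)*11) + 54/185 = (141 - 23*11) + 54/185 = (141 - 253) + 54/185 = -112 + 54/185 = -20666/185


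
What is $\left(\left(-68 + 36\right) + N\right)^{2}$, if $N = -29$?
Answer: $3721$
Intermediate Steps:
$\left(\left(-68 + 36\right) + N\right)^{2} = \left(\left(-68 + 36\right) - 29\right)^{2} = \left(-32 - 29\right)^{2} = \left(-61\right)^{2} = 3721$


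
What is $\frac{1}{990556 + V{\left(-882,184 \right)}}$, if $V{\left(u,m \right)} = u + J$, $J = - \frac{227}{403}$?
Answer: $\frac{403}{398838395} \approx 1.0104 \cdot 10^{-6}$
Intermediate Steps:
$J = - \frac{227}{403}$ ($J = \left(-227\right) \frac{1}{403} = - \frac{227}{403} \approx -0.56328$)
$V{\left(u,m \right)} = - \frac{227}{403} + u$ ($V{\left(u,m \right)} = u - \frac{227}{403} = - \frac{227}{403} + u$)
$\frac{1}{990556 + V{\left(-882,184 \right)}} = \frac{1}{990556 - \frac{355673}{403}} = \frac{1}{\frac{398838395}{403}} = \frac{403}{398838395}$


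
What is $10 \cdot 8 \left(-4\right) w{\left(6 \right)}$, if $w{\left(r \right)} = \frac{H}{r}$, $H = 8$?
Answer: $- \frac{1280}{3} \approx -426.67$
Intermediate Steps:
$w{\left(r \right)} = \frac{8}{r}$
$10 \cdot 8 \left(-4\right) w{\left(6 \right)} = 10 \cdot 8 \left(-4\right) \frac{8}{6} = 80 \left(-4\right) 8 \cdot \frac{1}{6} = \left(-320\right) \frac{4}{3} = - \frac{1280}{3}$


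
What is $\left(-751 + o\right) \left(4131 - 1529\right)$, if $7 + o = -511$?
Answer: $-3301938$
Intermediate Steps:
$o = -518$ ($o = -7 - 511 = -518$)
$\left(-751 + o\right) \left(4131 - 1529\right) = \left(-751 - 518\right) \left(4131 - 1529\right) = \left(-1269\right) 2602 = -3301938$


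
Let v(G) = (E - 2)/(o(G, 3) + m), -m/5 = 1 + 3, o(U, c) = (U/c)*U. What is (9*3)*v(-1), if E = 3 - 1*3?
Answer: 162/59 ≈ 2.7458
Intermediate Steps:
o(U, c) = U²/c
m = -20 (m = -5*(1 + 3) = -5*4 = -20)
E = 0 (E = 3 - 3 = 0)
v(G) = -2/(-20 + G²/3) (v(G) = (0 - 2)/(G²/3 - 20) = -2/(G²*(⅓) - 20) = -2/(G²/3 - 20) = -2/(-20 + G²/3))
(9*3)*v(-1) = (9*3)*(-6/(-60 + (-1)²)) = 27*(-6/(-60 + 1)) = 27*(-6/(-59)) = 27*(-6*(-1/59)) = 27*(6/59) = 162/59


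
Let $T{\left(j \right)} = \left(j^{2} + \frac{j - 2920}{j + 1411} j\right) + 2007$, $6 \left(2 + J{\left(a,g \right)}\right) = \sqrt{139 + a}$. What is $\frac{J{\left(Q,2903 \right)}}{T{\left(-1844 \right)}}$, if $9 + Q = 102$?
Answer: $- \frac{866}{1464429703} + \frac{433 \sqrt{58}}{4393289109} \approx 1.5925 \cdot 10^{-7}$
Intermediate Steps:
$Q = 93$ ($Q = -9 + 102 = 93$)
$J{\left(a,g \right)} = -2 + \frac{\sqrt{139 + a}}{6}$
$T{\left(j \right)} = 2007 + j^{2} + \frac{j \left(-2920 + j\right)}{1411 + j}$ ($T{\left(j \right)} = \left(j^{2} + \frac{-2920 + j}{1411 + j} j\right) + 2007 = \left(j^{2} + \frac{j \left(-2920 + j\right)}{1411 + j}\right) + 2007 = 2007 + j^{2} + \frac{j \left(-2920 + j\right)}{1411 + j}$)
$\frac{J{\left(Q,2903 \right)}}{T{\left(-1844 \right)}} = \frac{-2 + \frac{\sqrt{139 + 93}}{6}}{\frac{1}{1411 - 1844} \left(2831877 + \left(-1844\right)^{3} - -1683572 + 1412 \left(-1844\right)^{2}\right)} = \frac{-2 + \frac{\sqrt{232}}{6}}{\frac{1}{-433} \left(2831877 - 6270219584 + 1683572 + 1412 \cdot 3400336\right)} = \frac{-2 + \frac{2 \sqrt{58}}{6}}{\left(- \frac{1}{433}\right) \left(2831877 - 6270219584 + 1683572 + 4801274432\right)} = \frac{-2 + \frac{\sqrt{58}}{3}}{\left(- \frac{1}{433}\right) \left(-1464429703\right)} = \frac{-2 + \frac{\sqrt{58}}{3}}{\frac{1464429703}{433}} = \left(-2 + \frac{\sqrt{58}}{3}\right) \frac{433}{1464429703} = - \frac{866}{1464429703} + \frac{433 \sqrt{58}}{4393289109}$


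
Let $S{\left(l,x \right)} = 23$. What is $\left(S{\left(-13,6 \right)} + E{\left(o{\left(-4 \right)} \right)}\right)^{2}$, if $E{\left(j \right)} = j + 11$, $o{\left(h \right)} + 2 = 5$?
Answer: $1369$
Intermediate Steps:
$o{\left(h \right)} = 3$ ($o{\left(h \right)} = -2 + 5 = 3$)
$E{\left(j \right)} = 11 + j$
$\left(S{\left(-13,6 \right)} + E{\left(o{\left(-4 \right)} \right)}\right)^{2} = \left(23 + \left(11 + 3\right)\right)^{2} = \left(23 + 14\right)^{2} = 37^{2} = 1369$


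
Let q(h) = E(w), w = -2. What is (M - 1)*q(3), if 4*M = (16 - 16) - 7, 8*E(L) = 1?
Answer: -11/32 ≈ -0.34375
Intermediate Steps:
E(L) = ⅛ (E(L) = (⅛)*1 = ⅛)
q(h) = ⅛
M = -7/4 (M = ((16 - 16) - 7)/4 = (0 - 7)/4 = (¼)*(-7) = -7/4 ≈ -1.7500)
(M - 1)*q(3) = (-7/4 - 1)*(⅛) = -11/4*⅛ = -11/32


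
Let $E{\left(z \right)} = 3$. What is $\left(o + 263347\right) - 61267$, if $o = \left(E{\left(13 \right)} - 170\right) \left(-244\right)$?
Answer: $242828$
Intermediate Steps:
$o = 40748$ ($o = \left(3 - 170\right) \left(-244\right) = \left(-167\right) \left(-244\right) = 40748$)
$\left(o + 263347\right) - 61267 = \left(40748 + 263347\right) - 61267 = 304095 - 61267 = 242828$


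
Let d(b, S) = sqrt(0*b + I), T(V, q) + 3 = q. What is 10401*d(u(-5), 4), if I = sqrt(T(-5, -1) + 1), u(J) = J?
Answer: 10401*(-3)**(1/4) ≈ 9679.2 + 9679.2*I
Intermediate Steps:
T(V, q) = -3 + q
I = I*sqrt(3) (I = sqrt((-3 - 1) + 1) = sqrt(-4 + 1) = sqrt(-3) = I*sqrt(3) ≈ 1.732*I)
d(b, S) = 3**(1/4)*sqrt(I) (d(b, S) = sqrt(0*b + I*sqrt(3)) = sqrt(0 + I*sqrt(3)) = sqrt(I*sqrt(3)) = 3**(1/4)*sqrt(I))
10401*d(u(-5), 4) = 10401*(-3)**(1/4)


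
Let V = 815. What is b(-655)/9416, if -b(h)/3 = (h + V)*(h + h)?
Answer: 78600/1177 ≈ 66.780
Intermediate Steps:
b(h) = -6*h*(815 + h) (b(h) = -3*(h + 815)*(h + h) = -3*(815 + h)*2*h = -6*h*(815 + h))
b(-655)/9416 = -6*(-655)*(815 - 655)/9416 = -6*(-655)*160*(1/9416) = 628800*(1/9416) = 78600/1177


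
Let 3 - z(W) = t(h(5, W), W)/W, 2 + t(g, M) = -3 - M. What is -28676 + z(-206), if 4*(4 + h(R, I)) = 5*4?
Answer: -5906437/206 ≈ -28672.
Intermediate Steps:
h(R, I) = 1 (h(R, I) = -4 + (5*4)/4 = -4 + (¼)*20 = -4 + 5 = 1)
t(g, M) = -5 - M (t(g, M) = -2 + (-3 - M) = -5 - M)
z(W) = 3 - (-5 - W)/W
-28676 + z(-206) = -28676 + (4 + 5/(-206)) = -28676 + (4 + 5*(-1/206)) = -28676 + (4 - 5/206) = -28676 + 819/206 = -5906437/206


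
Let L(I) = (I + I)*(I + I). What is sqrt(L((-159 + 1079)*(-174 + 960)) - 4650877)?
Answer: sqrt(2091605486723) ≈ 1.4462e+6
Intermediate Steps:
L(I) = 4*I**2 (L(I) = (2*I)*(2*I) = 4*I**2)
sqrt(L((-159 + 1079)*(-174 + 960)) - 4650877) = sqrt(4*((-159 + 1079)*(-174 + 960))**2 - 4650877) = sqrt(4*(920*786)**2 - 4650877) = sqrt(4*723120**2 - 4650877) = sqrt(4*522902534400 - 4650877) = sqrt(2091610137600 - 4650877) = sqrt(2091605486723)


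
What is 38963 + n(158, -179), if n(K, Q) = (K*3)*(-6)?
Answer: 36119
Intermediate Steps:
n(K, Q) = -18*K (n(K, Q) = (3*K)*(-6) = -18*K)
38963 + n(158, -179) = 38963 - 18*158 = 38963 - 2844 = 36119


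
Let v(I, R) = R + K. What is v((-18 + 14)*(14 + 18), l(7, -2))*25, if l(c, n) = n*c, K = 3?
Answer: -275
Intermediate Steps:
l(c, n) = c*n
v(I, R) = 3 + R (v(I, R) = R + 3 = 3 + R)
v((-18 + 14)*(14 + 18), l(7, -2))*25 = (3 + 7*(-2))*25 = (3 - 14)*25 = -11*25 = -275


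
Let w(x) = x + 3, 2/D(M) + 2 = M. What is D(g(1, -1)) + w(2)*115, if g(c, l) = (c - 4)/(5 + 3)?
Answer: 10909/19 ≈ 574.16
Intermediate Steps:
g(c, l) = -½ + c/8 (g(c, l) = (-4 + c)/8 = (-4 + c)*(⅛) = -½ + c/8)
D(M) = 2/(-2 + M)
w(x) = 3 + x
D(g(1, -1)) + w(2)*115 = 2/(-2 + (-½ + (⅛)*1)) + (3 + 2)*115 = 2/(-2 + (-½ + ⅛)) + 5*115 = 2/(-2 - 3/8) + 575 = 2/(-19/8) + 575 = 2*(-8/19) + 575 = -16/19 + 575 = 10909/19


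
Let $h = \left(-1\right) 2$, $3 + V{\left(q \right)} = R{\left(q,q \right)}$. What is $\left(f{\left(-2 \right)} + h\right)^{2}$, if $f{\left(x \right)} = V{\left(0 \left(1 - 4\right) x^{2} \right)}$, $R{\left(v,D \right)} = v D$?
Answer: $25$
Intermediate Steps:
$R{\left(v,D \right)} = D v$
$V{\left(q \right)} = -3 + q^{2}$ ($V{\left(q \right)} = -3 + q q = -3 + q^{2}$)
$f{\left(x \right)} = -3$ ($f{\left(x \right)} = -3 + \left(0 \left(1 - 4\right) x^{2}\right)^{2} = -3 + \left(0 \left(-3\right) x^{2}\right)^{2} = -3 + \left(0 x^{2}\right)^{2} = -3 + 0^{2} = -3 + 0 = -3$)
$h = -2$
$\left(f{\left(-2 \right)} + h\right)^{2} = \left(-3 - 2\right)^{2} = \left(-5\right)^{2} = 25$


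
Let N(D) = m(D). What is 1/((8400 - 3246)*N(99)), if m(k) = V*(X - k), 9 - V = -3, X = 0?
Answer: -1/6122952 ≈ -1.6332e-7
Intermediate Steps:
V = 12 (V = 9 - 1*(-3) = 9 + 3 = 12)
m(k) = -12*k (m(k) = 12*(0 - k) = 12*(-k) = -12*k)
N(D) = -12*D
1/((8400 - 3246)*N(99)) = 1/((8400 - 3246)*((-12*99))) = 1/(5154*(-1188)) = (1/5154)*(-1/1188) = -1/6122952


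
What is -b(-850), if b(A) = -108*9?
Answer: 972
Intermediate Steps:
b(A) = -972
-b(-850) = -1*(-972) = 972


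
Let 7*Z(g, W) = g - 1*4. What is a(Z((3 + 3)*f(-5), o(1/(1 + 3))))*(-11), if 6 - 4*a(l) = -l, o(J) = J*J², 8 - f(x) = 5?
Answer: -22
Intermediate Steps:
f(x) = 3 (f(x) = 8 - 1*5 = 8 - 5 = 3)
o(J) = J³
Z(g, W) = -4/7 + g/7 (Z(g, W) = (g - 1*4)/7 = (g - 4)/7 = (-4 + g)/7 = -4/7 + g/7)
a(l) = 3/2 + l/4 (a(l) = 3/2 - (-1)*l/4 = 3/2 + l/4)
a(Z((3 + 3)*f(-5), o(1/(1 + 3))))*(-11) = (3/2 + (-4/7 + ((3 + 3)*3)/7)/4)*(-11) = (3/2 + (-4/7 + (6*3)/7)/4)*(-11) = (3/2 + (-4/7 + (⅐)*18)/4)*(-11) = (3/2 + (-4/7 + 18/7)/4)*(-11) = (3/2 + (¼)*2)*(-11) = (3/2 + ½)*(-11) = 2*(-11) = -22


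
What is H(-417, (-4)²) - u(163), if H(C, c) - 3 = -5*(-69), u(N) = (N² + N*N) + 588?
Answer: -53378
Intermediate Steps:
u(N) = 588 + 2*N² (u(N) = (N² + N²) + 588 = 2*N² + 588 = 588 + 2*N²)
H(C, c) = 348 (H(C, c) = 3 - 5*(-69) = 3 + 345 = 348)
H(-417, (-4)²) - u(163) = 348 - (588 + 2*163²) = 348 - (588 + 2*26569) = 348 - (588 + 53138) = 348 - 1*53726 = 348 - 53726 = -53378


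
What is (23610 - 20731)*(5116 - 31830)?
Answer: -76909606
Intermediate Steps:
(23610 - 20731)*(5116 - 31830) = 2879*(-26714) = -76909606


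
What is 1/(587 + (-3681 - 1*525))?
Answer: -1/3619 ≈ -0.00027632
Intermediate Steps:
1/(587 + (-3681 - 1*525)) = 1/(587 + (-3681 - 525)) = 1/(587 - 4206) = 1/(-3619) = -1/3619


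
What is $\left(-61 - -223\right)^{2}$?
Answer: $26244$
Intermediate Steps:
$\left(-61 - -223\right)^{2} = \left(-61 + 223\right)^{2} = 162^{2} = 26244$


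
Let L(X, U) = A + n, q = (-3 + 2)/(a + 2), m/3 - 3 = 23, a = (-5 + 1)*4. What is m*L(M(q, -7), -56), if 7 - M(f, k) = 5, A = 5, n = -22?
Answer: -1326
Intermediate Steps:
a = -16 (a = -4*4 = -16)
m = 78 (m = 9 + 3*23 = 9 + 69 = 78)
q = 1/14 (q = (-3 + 2)/(-16 + 2) = -1/(-14) = -1*(-1/14) = 1/14 ≈ 0.071429)
M(f, k) = 2 (M(f, k) = 7 - 1*5 = 7 - 5 = 2)
L(X, U) = -17 (L(X, U) = 5 - 22 = -17)
m*L(M(q, -7), -56) = 78*(-17) = -1326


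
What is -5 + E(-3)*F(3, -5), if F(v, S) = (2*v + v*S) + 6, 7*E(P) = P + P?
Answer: -17/7 ≈ -2.4286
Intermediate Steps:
E(P) = 2*P/7 (E(P) = (P + P)/7 = (2*P)/7 = 2*P/7)
F(v, S) = 6 + 2*v + S*v (F(v, S) = (2*v + S*v) + 6 = 6 + 2*v + S*v)
-5 + E(-3)*F(3, -5) = -5 + ((2/7)*(-3))*(6 + 2*3 - 5*3) = -5 - 6*(6 + 6 - 15)/7 = -5 - 6/7*(-3) = -5 + 18/7 = -17/7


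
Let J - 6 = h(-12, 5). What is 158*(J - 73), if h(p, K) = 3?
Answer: -10112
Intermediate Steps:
J = 9 (J = 6 + 3 = 9)
158*(J - 73) = 158*(9 - 73) = 158*(-64) = -10112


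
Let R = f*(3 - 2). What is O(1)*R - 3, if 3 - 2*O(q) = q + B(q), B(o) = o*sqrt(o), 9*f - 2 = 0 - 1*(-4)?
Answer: -8/3 ≈ -2.6667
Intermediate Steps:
f = 2/3 (f = 2/9 + (0 - 1*(-4))/9 = 2/9 + (0 + 4)/9 = 2/9 + (1/9)*4 = 2/9 + 4/9 = 2/3 ≈ 0.66667)
B(o) = o**(3/2)
O(q) = 3/2 - q/2 - q**(3/2)/2 (O(q) = 3/2 - (q + q**(3/2))/2 = 3/2 + (-q/2 - q**(3/2)/2) = 3/2 - q/2 - q**(3/2)/2)
R = 2/3 (R = 2*(3 - 2)/3 = (2/3)*1 = 2/3 ≈ 0.66667)
O(1)*R - 3 = (3/2 - 1/2*1 - 1**(3/2)/2)*(2/3) - 3 = (3/2 - 1/2 - 1/2*1)*(2/3) - 3 = (3/2 - 1/2 - 1/2)*(2/3) - 3 = (1/2)*(2/3) - 3 = 1/3 - 3 = -8/3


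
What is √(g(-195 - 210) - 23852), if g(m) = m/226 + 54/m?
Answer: I*√274131695730/3390 ≈ 154.45*I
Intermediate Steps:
g(m) = 54/m + m/226 (g(m) = m*(1/226) + 54/m = m/226 + 54/m = 54/m + m/226)
√(g(-195 - 210) - 23852) = √((54/(-195 - 210) + (-195 - 210)/226) - 23852) = √((54/(-405) + (1/226)*(-405)) - 23852) = √((54*(-1/405) - 405/226) - 23852) = √((-2/15 - 405/226) - 23852) = √(-6527/3390 - 23852) = √(-80864807/3390) = I*√274131695730/3390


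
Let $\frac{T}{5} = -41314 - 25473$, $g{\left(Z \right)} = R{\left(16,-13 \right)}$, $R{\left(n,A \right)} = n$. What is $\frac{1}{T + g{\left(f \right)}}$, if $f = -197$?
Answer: $- \frac{1}{333919} \approx -2.9947 \cdot 10^{-6}$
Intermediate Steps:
$g{\left(Z \right)} = 16$
$T = -333935$ ($T = 5 \left(-41314 - 25473\right) = 5 \left(-66787\right) = -333935$)
$\frac{1}{T + g{\left(f \right)}} = \frac{1}{-333935 + 16} = \frac{1}{-333919} = - \frac{1}{333919}$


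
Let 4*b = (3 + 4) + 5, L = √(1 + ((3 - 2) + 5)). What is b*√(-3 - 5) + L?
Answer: √7 + 6*I*√2 ≈ 2.6458 + 8.4853*I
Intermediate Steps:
L = √7 (L = √(1 + (1 + 5)) = √(1 + 6) = √7 ≈ 2.6458)
b = 3 (b = ((3 + 4) + 5)/4 = (7 + 5)/4 = (¼)*12 = 3)
b*√(-3 - 5) + L = 3*√(-3 - 5) + √7 = 3*√(-8) + √7 = 3*(2*I*√2) + √7 = 6*I*√2 + √7 = √7 + 6*I*√2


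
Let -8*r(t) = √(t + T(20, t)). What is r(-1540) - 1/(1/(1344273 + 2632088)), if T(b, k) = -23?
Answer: -3976361 - I*√1563/8 ≈ -3.9764e+6 - 4.9418*I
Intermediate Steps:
r(t) = -√(-23 + t)/8 (r(t) = -√(t - 23)/8 = -√(-23 + t)/8)
r(-1540) - 1/(1/(1344273 + 2632088)) = -√(-23 - 1540)/8 - 1/(1/(1344273 + 2632088)) = -I*√1563/8 - 1/(1/3976361) = -I*√1563/8 - 1/1/3976361 = -I*√1563/8 - 1*3976361 = -I*√1563/8 - 3976361 = -3976361 - I*√1563/8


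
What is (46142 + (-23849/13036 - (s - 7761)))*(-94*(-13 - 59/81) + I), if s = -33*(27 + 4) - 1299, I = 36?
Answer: 2187456129679/29331 ≈ 7.4578e+7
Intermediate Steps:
s = -2322 (s = -33*31 - 1299 = -1023 - 1299 = -2322)
(46142 + (-23849/13036 - (s - 7761)))*(-94*(-13 - 59/81) + I) = (46142 + (-23849/13036 - (-2322 - 7761)))*(-94*(-13 - 59/81) + 36) = (46142 + (-23849*1/13036 - 1*(-10083)))*(-94*(-13 - 59*1/81) + 36) = (46142 + (-23849/13036 + 10083))*(-94*(-13 - 59/81) + 36) = (46142 + 131418139/13036)*(-94*(-1112/81) + 36) = 732925251*(104528/81 + 36)/13036 = (732925251/13036)*(107444/81) = 2187456129679/29331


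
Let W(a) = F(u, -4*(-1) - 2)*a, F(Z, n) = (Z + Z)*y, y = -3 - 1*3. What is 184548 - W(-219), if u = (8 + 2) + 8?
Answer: 137244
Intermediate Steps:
y = -6 (y = -3 - 3 = -6)
u = 18 (u = 10 + 8 = 18)
F(Z, n) = -12*Z (F(Z, n) = (Z + Z)*(-6) = (2*Z)*(-6) = -12*Z)
W(a) = -216*a (W(a) = (-12*18)*a = -216*a)
184548 - W(-219) = 184548 - (-216)*(-219) = 184548 - 1*47304 = 184548 - 47304 = 137244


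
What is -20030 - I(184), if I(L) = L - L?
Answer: -20030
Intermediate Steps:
I(L) = 0
-20030 - I(184) = -20030 - 1*0 = -20030 + 0 = -20030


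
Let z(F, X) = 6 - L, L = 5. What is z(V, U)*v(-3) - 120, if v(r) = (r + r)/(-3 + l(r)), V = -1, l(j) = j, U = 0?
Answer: -119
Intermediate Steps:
z(F, X) = 1 (z(F, X) = 6 - 1*5 = 6 - 5 = 1)
v(r) = 2*r/(-3 + r) (v(r) = (r + r)/(-3 + r) = (2*r)/(-3 + r) = 2*r/(-3 + r))
z(V, U)*v(-3) - 120 = 1*(2*(-3)/(-3 - 3)) - 120 = 1*(2*(-3)/(-6)) - 120 = 1*(2*(-3)*(-1/6)) - 120 = 1*1 - 120 = 1 - 120 = -119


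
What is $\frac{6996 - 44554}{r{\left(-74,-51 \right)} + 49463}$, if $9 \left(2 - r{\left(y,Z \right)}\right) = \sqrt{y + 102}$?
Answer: $- \frac{150482324070}{198189684197} - \frac{676044 \sqrt{7}}{198189684197} \approx -0.75929$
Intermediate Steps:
$r{\left(y,Z \right)} = 2 - \frac{\sqrt{102 + y}}{9}$ ($r{\left(y,Z \right)} = 2 - \frac{\sqrt{y + 102}}{9} = 2 - \frac{\sqrt{102 + y}}{9}$)
$\frac{6996 - 44554}{r{\left(-74,-51 \right)} + 49463} = \frac{6996 - 44554}{\left(2 - \frac{\sqrt{102 - 74}}{9}\right) + 49463} = - \frac{37558}{\left(2 - \frac{\sqrt{28}}{9}\right) + 49463} = - \frac{37558}{\left(2 - \frac{2 \sqrt{7}}{9}\right) + 49463} = - \frac{37558}{49465 - \frac{2 \sqrt{7}}{9}}$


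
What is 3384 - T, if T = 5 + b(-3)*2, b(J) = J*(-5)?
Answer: 3349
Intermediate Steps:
b(J) = -5*J
T = 35 (T = 5 - 5*(-3)*2 = 5 + 15*2 = 5 + 30 = 35)
3384 - T = 3384 - 1*35 = 3384 - 35 = 3349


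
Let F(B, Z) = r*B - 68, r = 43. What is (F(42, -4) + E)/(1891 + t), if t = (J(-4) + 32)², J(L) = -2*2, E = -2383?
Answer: -129/535 ≈ -0.24112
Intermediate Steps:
F(B, Z) = -68 + 43*B (F(B, Z) = 43*B - 68 = -68 + 43*B)
J(L) = -4
t = 784 (t = (-4 + 32)² = 28² = 784)
(F(42, -4) + E)/(1891 + t) = ((-68 + 43*42) - 2383)/(1891 + 784) = ((-68 + 1806) - 2383)/2675 = (1738 - 2383)*(1/2675) = -645*1/2675 = -129/535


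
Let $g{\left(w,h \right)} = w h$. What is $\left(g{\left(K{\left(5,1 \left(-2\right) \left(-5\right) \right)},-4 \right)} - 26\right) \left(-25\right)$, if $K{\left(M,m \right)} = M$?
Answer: $1150$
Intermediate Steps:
$g{\left(w,h \right)} = h w$
$\left(g{\left(K{\left(5,1 \left(-2\right) \left(-5\right) \right)},-4 \right)} - 26\right) \left(-25\right) = \left(\left(-4\right) 5 - 26\right) \left(-25\right) = \left(-20 - 26\right) \left(-25\right) = \left(-46\right) \left(-25\right) = 1150$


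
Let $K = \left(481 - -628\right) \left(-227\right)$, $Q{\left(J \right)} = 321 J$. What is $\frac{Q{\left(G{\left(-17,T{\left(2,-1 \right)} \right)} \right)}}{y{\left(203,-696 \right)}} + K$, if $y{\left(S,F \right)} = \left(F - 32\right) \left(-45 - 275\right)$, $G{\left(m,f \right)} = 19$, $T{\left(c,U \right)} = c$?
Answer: $- \frac{58646043181}{232960} \approx -2.5174 \cdot 10^{5}$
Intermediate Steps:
$y{\left(S,F \right)} = 10240 - 320 F$ ($y{\left(S,F \right)} = \left(-32 + F\right) \left(-320\right) = 10240 - 320 F$)
$K = -251743$ ($K = \left(481 + 628\right) \left(-227\right) = 1109 \left(-227\right) = -251743$)
$\frac{Q{\left(G{\left(-17,T{\left(2,-1 \right)} \right)} \right)}}{y{\left(203,-696 \right)}} + K = \frac{321 \cdot 19}{10240 - -222720} - 251743 = \frac{6099}{10240 + 222720} - 251743 = \frac{6099}{232960} - 251743 = - \frac{58646043181}{232960}$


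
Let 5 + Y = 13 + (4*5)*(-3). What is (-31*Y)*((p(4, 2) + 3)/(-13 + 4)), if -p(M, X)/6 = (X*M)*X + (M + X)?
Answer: 69316/3 ≈ 23105.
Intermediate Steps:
Y = -52 (Y = -5 + (13 + (4*5)*(-3)) = -5 + (13 + 20*(-3)) = -5 + (13 - 60) = -5 - 47 = -52)
p(M, X) = -6*M - 6*X - 6*M*X² (p(M, X) = -6*((X*M)*X + (M + X)) = -6*((M*X)*X + (M + X)) = -6*(M*X² + (M + X)) = -6*(M + X + M*X²) = -6*M - 6*X - 6*M*X²)
(-31*Y)*((p(4, 2) + 3)/(-13 + 4)) = (-31*(-52))*(((-6*4 - 6*2 - 6*4*2²) + 3)/(-13 + 4)) = 1612*(((-24 - 12 - 6*4*4) + 3)/(-9)) = 1612*(((-24 - 12 - 96) + 3)*(-⅑)) = 1612*((-132 + 3)*(-⅑)) = 1612*(-129*(-⅑)) = 1612*(43/3) = 69316/3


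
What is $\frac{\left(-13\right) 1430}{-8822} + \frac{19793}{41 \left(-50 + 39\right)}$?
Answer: $- \frac{7555898}{180851} \approx -41.78$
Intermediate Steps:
$\frac{\left(-13\right) 1430}{-8822} + \frac{19793}{41 \left(-50 + 39\right)} = \left(-18590\right) \left(- \frac{1}{8822}\right) + \frac{19793}{41 \left(-11\right)} = \frac{845}{401} + \frac{19793}{-451} = \frac{845}{401} + 19793 \left(- \frac{1}{451}\right) = \frac{845}{401} - \frac{19793}{451} = - \frac{7555898}{180851}$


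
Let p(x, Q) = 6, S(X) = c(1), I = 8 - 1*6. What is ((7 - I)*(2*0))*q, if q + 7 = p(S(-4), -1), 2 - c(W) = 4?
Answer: 0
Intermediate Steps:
c(W) = -2 (c(W) = 2 - 1*4 = 2 - 4 = -2)
I = 2 (I = 8 - 6 = 2)
S(X) = -2
q = -1 (q = -7 + 6 = -1)
((7 - I)*(2*0))*q = ((7 - 1*2)*(2*0))*(-1) = ((7 - 2)*0)*(-1) = (5*0)*(-1) = 0*(-1) = 0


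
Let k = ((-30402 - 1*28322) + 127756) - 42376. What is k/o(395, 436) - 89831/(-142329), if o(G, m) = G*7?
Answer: 577472077/56219955 ≈ 10.272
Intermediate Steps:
o(G, m) = 7*G
k = 26656 (k = ((-30402 - 28322) + 127756) - 42376 = (-58724 + 127756) - 42376 = 69032 - 42376 = 26656)
k/o(395, 436) - 89831/(-142329) = 26656/((7*395)) - 89831/(-142329) = 26656/2765 - 89831*(-1/142329) = 26656*(1/2765) + 89831/142329 = 3808/395 + 89831/142329 = 577472077/56219955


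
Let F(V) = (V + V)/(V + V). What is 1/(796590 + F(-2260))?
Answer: 1/796591 ≈ 1.2554e-6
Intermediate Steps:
F(V) = 1 (F(V) = (2*V)/((2*V)) = (2*V)*(1/(2*V)) = 1)
1/(796590 + F(-2260)) = 1/(796590 + 1) = 1/796591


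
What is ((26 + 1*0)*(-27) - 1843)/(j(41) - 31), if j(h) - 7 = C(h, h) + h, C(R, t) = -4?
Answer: -2545/13 ≈ -195.77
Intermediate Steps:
j(h) = 3 + h (j(h) = 7 + (-4 + h) = 3 + h)
((26 + 1*0)*(-27) - 1843)/(j(41) - 31) = ((26 + 1*0)*(-27) - 1843)/((3 + 41) - 31) = ((26 + 0)*(-27) - 1843)/(44 - 31) = (26*(-27) - 1843)/13 = (-702 - 1843)*(1/13) = -2545*1/13 = -2545/13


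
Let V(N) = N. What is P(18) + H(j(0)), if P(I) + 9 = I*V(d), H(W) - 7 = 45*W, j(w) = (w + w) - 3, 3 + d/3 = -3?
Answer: -461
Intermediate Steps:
d = -18 (d = -9 + 3*(-3) = -9 - 9 = -18)
j(w) = -3 + 2*w (j(w) = 2*w - 3 = -3 + 2*w)
H(W) = 7 + 45*W
P(I) = -9 - 18*I (P(I) = -9 + I*(-18) = -9 - 18*I)
P(18) + H(j(0)) = (-9 - 18*18) + (7 + 45*(-3 + 2*0)) = (-9 - 324) + (7 + 45*(-3 + 0)) = -333 + (7 + 45*(-3)) = -333 + (7 - 135) = -333 - 128 = -461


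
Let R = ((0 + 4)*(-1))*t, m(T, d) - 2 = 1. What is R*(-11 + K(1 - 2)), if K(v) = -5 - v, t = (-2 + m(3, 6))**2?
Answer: 60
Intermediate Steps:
m(T, d) = 3 (m(T, d) = 2 + 1 = 3)
t = 1 (t = (-2 + 3)**2 = 1**2 = 1)
R = -4 (R = ((0 + 4)*(-1))*1 = (4*(-1))*1 = -4*1 = -4)
R*(-11 + K(1 - 2)) = -4*(-11 + (-5 - (1 - 2))) = -4*(-11 + (-5 - 1*(-1))) = -4*(-11 + (-5 + 1)) = -4*(-11 - 4) = -4*(-15) = 60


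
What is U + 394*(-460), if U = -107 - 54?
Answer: -181401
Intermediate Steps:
U = -161
U + 394*(-460) = -161 + 394*(-460) = -161 - 181240 = -181401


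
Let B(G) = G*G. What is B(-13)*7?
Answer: 1183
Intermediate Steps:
B(G) = G²
B(-13)*7 = (-13)²*7 = 169*7 = 1183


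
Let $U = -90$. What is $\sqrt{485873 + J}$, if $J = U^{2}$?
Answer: $\sqrt{493973} \approx 702.83$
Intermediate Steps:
$J = 8100$ ($J = \left(-90\right)^{2} = 8100$)
$\sqrt{485873 + J} = \sqrt{485873 + 8100} = \sqrt{493973}$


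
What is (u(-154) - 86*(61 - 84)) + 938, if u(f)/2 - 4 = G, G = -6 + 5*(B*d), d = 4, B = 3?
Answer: 3032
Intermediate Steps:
G = 54 (G = -6 + 5*(3*4) = -6 + 5*12 = -6 + 60 = 54)
u(f) = 116 (u(f) = 8 + 2*54 = 8 + 108 = 116)
(u(-154) - 86*(61 - 84)) + 938 = (116 - 86*(61 - 84)) + 938 = (116 - 86*(-23)) + 938 = (116 + 1978) + 938 = 2094 + 938 = 3032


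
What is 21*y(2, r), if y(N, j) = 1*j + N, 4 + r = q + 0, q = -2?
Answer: -84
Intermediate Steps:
r = -6 (r = -4 + (-2 + 0) = -4 - 2 = -6)
y(N, j) = N + j (y(N, j) = j + N = N + j)
21*y(2, r) = 21*(2 - 6) = 21*(-4) = -84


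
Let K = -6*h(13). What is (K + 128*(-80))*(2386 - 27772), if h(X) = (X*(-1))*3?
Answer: 254012316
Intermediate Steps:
h(X) = -3*X (h(X) = -X*3 = -3*X)
K = 234 (K = -(-18)*13 = -6*(-39) = 234)
(K + 128*(-80))*(2386 - 27772) = (234 + 128*(-80))*(2386 - 27772) = (234 - 10240)*(-25386) = -10006*(-25386) = 254012316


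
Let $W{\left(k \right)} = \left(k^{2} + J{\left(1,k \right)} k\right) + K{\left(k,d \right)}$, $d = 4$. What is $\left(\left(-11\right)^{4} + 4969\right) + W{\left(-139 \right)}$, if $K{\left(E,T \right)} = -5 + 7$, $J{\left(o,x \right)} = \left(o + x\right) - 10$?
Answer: $59505$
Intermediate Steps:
$J{\left(o,x \right)} = -10 + o + x$
$K{\left(E,T \right)} = 2$
$W{\left(k \right)} = 2 + k^{2} + k \left(-9 + k\right)$ ($W{\left(k \right)} = \left(k^{2} + \left(-10 + 1 + k\right) k\right) + 2 = \left(k^{2} + \left(-9 + k\right) k\right) + 2 = \left(k^{2} + k \left(-9 + k\right)\right) + 2 = 2 + k^{2} + k \left(-9 + k\right)$)
$\left(\left(-11\right)^{4} + 4969\right) + W{\left(-139 \right)} = \left(\left(-11\right)^{4} + 4969\right) + \left(2 + \left(-139\right)^{2} - 139 \left(-9 - 139\right)\right) = \left(14641 + 4969\right) + \left(2 + 19321 - -20572\right) = 19610 + \left(2 + 19321 + 20572\right) = 19610 + 39895 = 59505$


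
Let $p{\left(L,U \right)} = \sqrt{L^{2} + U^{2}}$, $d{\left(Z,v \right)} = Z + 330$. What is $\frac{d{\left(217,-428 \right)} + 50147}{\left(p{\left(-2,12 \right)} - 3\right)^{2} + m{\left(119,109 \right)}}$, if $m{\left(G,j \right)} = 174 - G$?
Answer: $\frac{1343391}{4952} + \frac{76041 \sqrt{37}}{4952} \approx 364.69$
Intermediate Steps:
$d{\left(Z,v \right)} = 330 + Z$
$\frac{d{\left(217,-428 \right)} + 50147}{\left(p{\left(-2,12 \right)} - 3\right)^{2} + m{\left(119,109 \right)}} = \frac{\left(330 + 217\right) + 50147}{\left(\sqrt{\left(-2\right)^{2} + 12^{2}} - 3\right)^{2} + \left(174 - 119\right)} = \frac{547 + 50147}{\left(\sqrt{4 + 144} - 3\right)^{2} + \left(174 - 119\right)} = \frac{50694}{\left(\sqrt{148} - 3\right)^{2} + 55} = \frac{50694}{\left(2 \sqrt{37} - 3\right)^{2} + 55} = \frac{50694}{\left(-3 + 2 \sqrt{37}\right)^{2} + 55} = \frac{50694}{55 + \left(-3 + 2 \sqrt{37}\right)^{2}}$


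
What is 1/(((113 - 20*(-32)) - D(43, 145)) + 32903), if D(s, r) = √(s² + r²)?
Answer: 16828/566351731 + √22874/1132703462 ≈ 2.9847e-5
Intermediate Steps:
D(s, r) = √(r² + s²)
1/(((113 - 20*(-32)) - D(43, 145)) + 32903) = 1/(((113 - 20*(-32)) - √(145² + 43²)) + 32903) = 1/(((113 + 640) - √(21025 + 1849)) + 32903) = 1/((753 - √22874) + 32903) = 1/(33656 - √22874)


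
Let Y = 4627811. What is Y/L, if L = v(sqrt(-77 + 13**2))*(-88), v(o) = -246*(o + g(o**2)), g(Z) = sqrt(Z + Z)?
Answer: 4627811/(43296*(sqrt(23) + sqrt(46))) ≈ 9.2318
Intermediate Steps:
g(Z) = sqrt(2)*sqrt(Z) (g(Z) = sqrt(2*Z) = sqrt(2)*sqrt(Z))
v(o) = -246*o - 246*sqrt(2)*sqrt(o**2) (v(o) = -246*(o + sqrt(2)*sqrt(o**2)) = -246*o - 246*sqrt(2)*sqrt(o**2))
L = 43296*sqrt(23) + 43296*sqrt(46) (L = (-246*sqrt(-77 + 13**2) - 246*sqrt(2)*sqrt((sqrt(-77 + 13**2))**2))*(-88) = (-246*sqrt(-77 + 169) - 246*sqrt(2)*sqrt((sqrt(-77 + 169))**2))*(-88) = (-492*sqrt(23) - 246*sqrt(2)*sqrt((sqrt(92))**2))*(-88) = (-492*sqrt(23) - 246*sqrt(2)*sqrt((2*sqrt(23))**2))*(-88) = (-492*sqrt(23) - 246*sqrt(2)*sqrt(92))*(-88) = (-492*sqrt(23) - 246*sqrt(2)*2*sqrt(23))*(-88) = (-492*sqrt(23) - 492*sqrt(46))*(-88) = 43296*sqrt(23) + 43296*sqrt(46) ≈ 5.0129e+5)
Y/L = 4627811/(43296*sqrt(23) + 43296*sqrt(46))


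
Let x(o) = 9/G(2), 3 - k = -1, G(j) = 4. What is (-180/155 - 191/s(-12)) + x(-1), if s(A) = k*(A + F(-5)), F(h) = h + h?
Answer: 8891/2728 ≈ 3.2592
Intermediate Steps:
F(h) = 2*h
k = 4 (k = 3 - 1*(-1) = 3 + 1 = 4)
s(A) = -40 + 4*A (s(A) = 4*(A + 2*(-5)) = 4*(A - 10) = 4*(-10 + A) = -40 + 4*A)
x(o) = 9/4
(-180/155 - 191/s(-12)) + x(-1) = (-180/155 - 191/(-40 + 4*(-12))) + 9/4 = (-180*1/155 - 191/(-40 - 48)) + 9/4 = (-36/31 - 191/(-88)) + 9/4 = (-36/31 - 191*(-1/88)) + 9/4 = (-36/31 + 191/88) + 9/4 = 2753/2728 + 9/4 = 8891/2728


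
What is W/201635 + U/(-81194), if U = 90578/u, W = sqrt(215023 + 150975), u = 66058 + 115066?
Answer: -45289/7353091028 + sqrt(365998)/201635 ≈ 0.0029942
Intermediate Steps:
u = 181124
W = sqrt(365998) ≈ 604.98
U = 45289/90562 (U = 90578/181124 = 90578*(1/181124) = 45289/90562 ≈ 0.50009)
W/201635 + U/(-81194) = sqrt(365998)/201635 + (45289/90562)/(-81194) = sqrt(365998)*(1/201635) + (45289/90562)*(-1/81194) = sqrt(365998)/201635 - 45289/7353091028 = -45289/7353091028 + sqrt(365998)/201635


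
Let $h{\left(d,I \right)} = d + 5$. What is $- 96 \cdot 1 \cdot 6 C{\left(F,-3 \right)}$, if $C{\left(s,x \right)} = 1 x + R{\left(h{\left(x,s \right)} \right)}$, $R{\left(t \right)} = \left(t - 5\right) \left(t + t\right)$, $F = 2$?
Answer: $8640$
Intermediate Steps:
$h{\left(d,I \right)} = 5 + d$
$R{\left(t \right)} = 2 t \left(-5 + t\right)$ ($R{\left(t \right)} = \left(-5 + t\right) 2 t = 2 t \left(-5 + t\right)$)
$C{\left(s,x \right)} = x + 2 x \left(5 + x\right)$ ($C{\left(s,x \right)} = 1 x + 2 \left(5 + x\right) \left(-5 + \left(5 + x\right)\right) = x + 2 \left(5 + x\right) x = x + 2 x \left(5 + x\right)$)
$- 96 \cdot 1 \cdot 6 C{\left(F,-3 \right)} = - 96 \cdot 1 \cdot 6 \left(- 3 \left(11 + 2 \left(-3\right)\right)\right) = - 96 \cdot 6 \left(- 3 \left(11 - 6\right)\right) = - 96 \cdot 6 \left(\left(-3\right) 5\right) = - 96 \cdot 6 \left(-15\right) = \left(-96\right) \left(-90\right) = 8640$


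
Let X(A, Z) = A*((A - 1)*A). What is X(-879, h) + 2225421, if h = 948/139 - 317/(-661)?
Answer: -677698659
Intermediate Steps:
h = 670691/91879 (h = 948*(1/139) - 317*(-1/661) = 948/139 + 317/661 = 670691/91879 ≈ 7.2997)
X(A, Z) = A²*(-1 + A) (X(A, Z) = A*((-1 + A)*A) = A*(A*(-1 + A)) = A²*(-1 + A))
X(-879, h) + 2225421 = (-879)²*(-1 - 879) + 2225421 = 772641*(-880) + 2225421 = -679924080 + 2225421 = -677698659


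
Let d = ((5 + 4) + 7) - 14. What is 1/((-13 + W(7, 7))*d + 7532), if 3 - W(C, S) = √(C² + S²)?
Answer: 939/7053719 + 7*√2/28214876 ≈ 0.00013347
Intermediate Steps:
d = 2 (d = (9 + 7) - 14 = 16 - 14 = 2)
W(C, S) = 3 - √(C² + S²)
1/((-13 + W(7, 7))*d + 7532) = 1/((-13 + (3 - √(7² + 7²)))*2 + 7532) = 1/((-13 + (3 - √(49 + 49)))*2 + 7532) = 1/((-13 + (3 - √98))*2 + 7532) = 1/((-13 + (3 - 7*√2))*2 + 7532) = 1/((-10 - 7*√2)*2 + 7532) = 1/((-20 - 14*√2) + 7532) = 1/(7512 - 14*√2)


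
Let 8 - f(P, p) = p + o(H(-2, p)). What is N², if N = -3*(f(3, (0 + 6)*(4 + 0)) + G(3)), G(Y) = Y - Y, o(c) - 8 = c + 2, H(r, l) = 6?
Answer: 9216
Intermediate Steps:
o(c) = 10 + c (o(c) = 8 + (c + 2) = 8 + (2 + c) = 10 + c)
G(Y) = 0
f(P, p) = -8 - p (f(P, p) = 8 - (p + (10 + 6)) = 8 - (p + 16) = 8 - (16 + p) = 8 + (-16 - p) = -8 - p)
N = 96 (N = -3*((-8 - (0 + 6)*(4 + 0)) + 0) = -3*((-8 - 6*4) + 0) = -3*((-8 - 1*24) + 0) = -3*((-8 - 24) + 0) = -3*(-32 + 0) = -3*(-32) = 96)
N² = 96² = 9216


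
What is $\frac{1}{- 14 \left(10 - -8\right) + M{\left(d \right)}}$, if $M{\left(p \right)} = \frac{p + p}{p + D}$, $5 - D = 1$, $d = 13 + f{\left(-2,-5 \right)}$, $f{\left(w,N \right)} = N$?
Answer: $- \frac{3}{752} \approx -0.0039894$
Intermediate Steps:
$d = 8$ ($d = 13 - 5 = 8$)
$D = 4$ ($D = 5 - 1 = 4$)
$M{\left(p \right)} = \frac{2 p}{4 + p}$ ($M{\left(p \right)} = \frac{p + p}{p + 4} = \frac{2 p}{4 + p}$)
$\frac{1}{- 14 \left(10 - -8\right) + M{\left(d \right)}} = \frac{1}{- 14 \left(10 - -8\right) + 2 \cdot 8 \frac{1}{4 + 8}} = \frac{1}{- 14 \left(10 + 8\right) + 2 \cdot 8 \cdot \frac{1}{12}} = \frac{1}{\left(-14\right) 18 + 2 \cdot 8 \cdot \frac{1}{12}} = \frac{1}{-252 + \frac{4}{3}} = \frac{1}{- \frac{752}{3}} = - \frac{3}{752}$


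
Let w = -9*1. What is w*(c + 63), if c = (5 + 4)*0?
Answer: -567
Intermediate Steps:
c = 0 (c = 9*0 = 0)
w = -9
w*(c + 63) = -9*(0 + 63) = -9*63 = -567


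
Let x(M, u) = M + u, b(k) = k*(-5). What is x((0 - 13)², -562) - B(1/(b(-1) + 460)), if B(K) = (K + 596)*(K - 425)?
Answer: 54684736559/216225 ≈ 2.5291e+5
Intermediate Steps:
b(k) = -5*k
B(K) = (-425 + K)*(596 + K) (B(K) = (596 + K)*(-425 + K) = (-425 + K)*(596 + K))
x((0 - 13)², -562) - B(1/(b(-1) + 460)) = ((0 - 13)² - 562) - (-253300 + (1/(-5*(-1) + 460))² + 171/(-5*(-1) + 460)) = ((-13)² - 562) - (-253300 + (1/(5 + 460))² + 171/(5 + 460)) = (169 - 562) - (-253300 + (1/465)² + 171/465) = -393 - (-253300 + (1/465)² + 171*(1/465)) = -393 - (-253300 + 1/216225 + 57/155) = -393 - 1*(-54769712984/216225) = -393 + 54769712984/216225 = 54684736559/216225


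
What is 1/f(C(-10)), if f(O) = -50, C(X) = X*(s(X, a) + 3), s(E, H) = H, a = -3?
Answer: -1/50 ≈ -0.020000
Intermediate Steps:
C(X) = 0 (C(X) = X*(-3 + 3) = X*0 = 0)
1/f(C(-10)) = 1/(-50) = -1/50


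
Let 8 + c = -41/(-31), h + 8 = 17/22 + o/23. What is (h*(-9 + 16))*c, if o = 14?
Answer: 210987/682 ≈ 309.37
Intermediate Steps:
h = -3349/506 (h = -8 + (17/22 + 14/23) = -8 + 699/506 = -3349/506 ≈ -6.6186)
c = -207/31 (c = -8 - 41/(-31) = -8 - 41*(-1/31) = -8 + 41/31 = -207/31 ≈ -6.6774)
(h*(-9 + 16))*c = -3349*(-9 + 16)/506*(-207/31) = -3349/506*7*(-207/31) = -23443/506*(-207/31) = 210987/682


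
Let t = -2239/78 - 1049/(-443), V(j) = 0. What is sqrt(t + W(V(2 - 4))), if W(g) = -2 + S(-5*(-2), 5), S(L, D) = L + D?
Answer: I*sqrt(15924314562)/34554 ≈ 3.652*I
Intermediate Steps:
S(L, D) = D + L
t = -910055/34554 (t = -2239*1/78 - 1049*(-1/443) = -2239/78 + 1049/443 = -910055/34554 ≈ -26.337)
W(g) = 13 (W(g) = -2 + (5 - 5*(-2)) = -2 + (5 + 10) = -2 + 15 = 13)
sqrt(t + W(V(2 - 4))) = sqrt(-910055/34554 + 13) = sqrt(-460853/34554) = I*sqrt(15924314562)/34554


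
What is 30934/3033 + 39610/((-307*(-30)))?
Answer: 13501309/931131 ≈ 14.500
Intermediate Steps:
30934/3033 + 39610/((-307*(-30))) = 30934*(1/3033) + 39610/9210 = 30934/3033 + 39610*(1/9210) = 30934/3033 + 3961/921 = 13501309/931131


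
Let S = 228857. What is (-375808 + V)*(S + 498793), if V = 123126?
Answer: -183864057300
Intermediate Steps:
(-375808 + V)*(S + 498793) = (-375808 + 123126)*(228857 + 498793) = -252682*727650 = -183864057300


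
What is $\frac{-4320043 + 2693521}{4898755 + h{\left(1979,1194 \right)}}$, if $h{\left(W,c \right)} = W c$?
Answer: $- \frac{1626522}{7261681} \approx -0.22399$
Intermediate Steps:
$\frac{-4320043 + 2693521}{4898755 + h{\left(1979,1194 \right)}} = \frac{-4320043 + 2693521}{4898755 + 1979 \cdot 1194} = - \frac{1626522}{4898755 + 2362926} = - \frac{1626522}{7261681}$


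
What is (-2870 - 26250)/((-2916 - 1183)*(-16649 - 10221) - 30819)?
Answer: -2240/8469947 ≈ -0.00026446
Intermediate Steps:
(-2870 - 26250)/((-2916 - 1183)*(-16649 - 10221) - 30819) = -29120/(-4099*(-26870) - 30819) = -29120/(110140130 - 30819) = -29120/110109311 = -29120*1/110109311 = -2240/8469947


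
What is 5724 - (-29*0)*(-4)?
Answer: 5724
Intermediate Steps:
5724 - (-29*0)*(-4) = 5724 - 0*(-4) = 5724 - 1*0 = 5724 + 0 = 5724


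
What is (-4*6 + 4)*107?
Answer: -2140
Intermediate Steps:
(-4*6 + 4)*107 = (-24 + 4)*107 = -20*107 = -2140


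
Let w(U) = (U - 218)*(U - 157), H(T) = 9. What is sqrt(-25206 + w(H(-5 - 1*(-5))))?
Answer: sqrt(5726) ≈ 75.670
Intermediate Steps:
w(U) = (-218 + U)*(-157 + U)
sqrt(-25206 + w(H(-5 - 1*(-5)))) = sqrt(-25206 + (34226 + 9**2 - 375*9)) = sqrt(-25206 + (34226 + 81 - 3375)) = sqrt(-25206 + 30932) = sqrt(5726)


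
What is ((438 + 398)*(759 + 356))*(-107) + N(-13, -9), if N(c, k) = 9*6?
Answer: -99738926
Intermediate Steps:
N(c, k) = 54
((438 + 398)*(759 + 356))*(-107) + N(-13, -9) = ((438 + 398)*(759 + 356))*(-107) + 54 = (836*1115)*(-107) + 54 = 932140*(-107) + 54 = -99738980 + 54 = -99738926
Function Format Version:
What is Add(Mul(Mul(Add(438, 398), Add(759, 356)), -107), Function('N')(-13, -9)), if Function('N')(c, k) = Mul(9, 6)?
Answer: -99738926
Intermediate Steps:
Function('N')(c, k) = 54
Add(Mul(Mul(Add(438, 398), Add(759, 356)), -107), Function('N')(-13, -9)) = Add(Mul(Mul(Add(438, 398), Add(759, 356)), -107), 54) = Add(Mul(Mul(836, 1115), -107), 54) = Add(Mul(932140, -107), 54) = Add(-99738980, 54) = -99738926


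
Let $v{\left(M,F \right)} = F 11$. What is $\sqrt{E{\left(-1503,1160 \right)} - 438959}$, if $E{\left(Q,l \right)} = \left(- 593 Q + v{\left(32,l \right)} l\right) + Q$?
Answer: $3 \sqrt{1694713} \approx 3905.4$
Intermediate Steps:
$v{\left(M,F \right)} = 11 F$
$E{\left(Q,l \right)} = - 592 Q + 11 l^{2}$ ($E{\left(Q,l \right)} = \left(- 593 Q + 11 l l\right) + Q = \left(- 593 Q + 11 l^{2}\right) + Q = - 592 Q + 11 l^{2}$)
$\sqrt{E{\left(-1503,1160 \right)} - 438959} = \sqrt{\left(\left(-592\right) \left(-1503\right) + 11 \cdot 1160^{2}\right) - 438959} = \sqrt{\left(889776 + 11 \cdot 1345600\right) - 438959} = \sqrt{\left(889776 + 14801600\right) - 438959} = \sqrt{15691376 - 438959} = \sqrt{15252417} = 3 \sqrt{1694713}$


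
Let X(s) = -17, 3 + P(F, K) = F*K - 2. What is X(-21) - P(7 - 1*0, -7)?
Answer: 37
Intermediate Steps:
P(F, K) = -5 + F*K (P(F, K) = -3 + (F*K - 2) = -3 + (-2 + F*K) = -5 + F*K)
X(-21) - P(7 - 1*0, -7) = -17 - (-5 + (7 - 1*0)*(-7)) = -17 - (-5 + (7 + 0)*(-7)) = -17 - (-5 + 7*(-7)) = -17 - (-5 - 49) = -17 - 1*(-54) = -17 + 54 = 37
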